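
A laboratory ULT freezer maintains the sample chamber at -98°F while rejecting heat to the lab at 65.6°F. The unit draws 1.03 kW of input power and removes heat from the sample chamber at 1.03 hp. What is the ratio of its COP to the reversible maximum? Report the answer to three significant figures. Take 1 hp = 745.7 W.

0.337

Converting, Q̇_C = 1.030 hp = 0.7681 kW, so COP_actual = Q̇_C/Ẇ = 0.7681/1.030 = 0.7457.
In absolute terms T_C = 200.93 K and T_H = 291.82 K, so ΔT = 90.89 K.
COP_Carnot = T_C/ΔT = 200.93/90.89 = 2.211.
η_II = COP_actual/COP_Carnot = 0.7457/2.211 = 0.3373.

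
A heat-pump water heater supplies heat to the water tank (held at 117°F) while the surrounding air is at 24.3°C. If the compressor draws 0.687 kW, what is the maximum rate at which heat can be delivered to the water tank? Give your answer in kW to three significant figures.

In absolute terms T_C = 297.45 K and T_H = 320.37 K, so ΔT = 22.92 K.
COP_Carnot = T_H/ΔT = 320.37/22.92 = 13.98.
Q̇_max = COP_Carnot × Ẇ = 13.98 × 0.6870 kW = 9.602 kW.

9.60 kW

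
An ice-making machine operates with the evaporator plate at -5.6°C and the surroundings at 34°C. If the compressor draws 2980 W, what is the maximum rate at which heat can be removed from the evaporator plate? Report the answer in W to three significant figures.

In absolute terms T_C = 267.55 K and T_H = 307.15 K, so ΔT = 39.60 K.
COP_Carnot = T_C/ΔT = 267.55/39.60 = 6.756.
Q̇_max = COP_Carnot × Ẇ = 6.756 × 2980 W = 20130 W.

20100 W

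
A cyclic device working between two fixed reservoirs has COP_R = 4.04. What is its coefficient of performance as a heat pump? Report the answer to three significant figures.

5.04

The first law on one cycle gives Q_H = Q_C + W, so Q_H/W = Q_C/W + 1.
COP_HP = COP_R + 1 = 4.04 + 1 = 5.04.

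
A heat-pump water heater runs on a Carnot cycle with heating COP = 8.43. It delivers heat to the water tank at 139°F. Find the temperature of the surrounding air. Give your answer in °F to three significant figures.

COP_HP = T_H/(T_H − T_C) gives T_H − T_C = T_H/COP.
With T_H = 332.59 K, T_C = 332.59 × (1 − 1/8.43) = 293.14 K.
Converting, 293.14 K = 67.98°F.

68.0 °F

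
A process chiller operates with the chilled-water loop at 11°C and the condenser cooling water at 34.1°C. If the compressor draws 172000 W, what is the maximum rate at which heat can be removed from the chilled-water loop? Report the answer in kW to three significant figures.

In absolute terms T_C = 284.15 K and T_H = 307.25 K, so ΔT = 23.10 K.
COP_Carnot = T_C/ΔT = 284.15/23.10 = 12.30.
Q̇_max = COP_Carnot × Ẇ = 12.30 × 172000 W = 2116000 W = 2116 kW.

2120 kW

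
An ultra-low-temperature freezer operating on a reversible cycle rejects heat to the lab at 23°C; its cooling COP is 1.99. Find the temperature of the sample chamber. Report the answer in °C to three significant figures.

For a Carnot refrigerator COP_R = T_C/(T_H − T_C), so T_C = COP·T_H/(1 + COP).
With T_H = 296.15 K, T_C = 1.99 × 296.15/2.990 = 197.10 K.
Converting, 197.10 K = -76.05°C.

-76.0 °C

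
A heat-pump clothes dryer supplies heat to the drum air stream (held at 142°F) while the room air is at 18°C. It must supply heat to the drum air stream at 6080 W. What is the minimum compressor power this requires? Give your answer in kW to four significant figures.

In absolute terms T_C = 291.15 K and T_H = 334.26 K, so ΔT = 43.11 K.
COP_Carnot = T_H/ΔT = 334.26/43.11 = 7.753.
Ẇ_min = Q̇/COP_Carnot = 6080/7.753 = 784.2 W = 0.7842 kW.

0.7842 kW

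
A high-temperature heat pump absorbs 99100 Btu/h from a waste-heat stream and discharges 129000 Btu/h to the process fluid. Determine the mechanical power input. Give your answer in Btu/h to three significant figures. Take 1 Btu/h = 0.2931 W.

For a cyclic device the first law requires Q̇_H = Q̇_C + Ẇ.
Ẇ = Q̇_H − Q̇_C = 29900 Btu/h.

29900 Btu/h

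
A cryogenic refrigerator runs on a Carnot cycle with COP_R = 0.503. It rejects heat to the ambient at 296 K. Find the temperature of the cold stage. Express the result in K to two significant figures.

For a Carnot refrigerator COP_R = T_C/(T_H − T_C), so T_C = COP·T_H/(1 + COP).
With T_H = 296.00 K, T_C = 0.503 × 296.00/1.503 = 99.06 K.

99 K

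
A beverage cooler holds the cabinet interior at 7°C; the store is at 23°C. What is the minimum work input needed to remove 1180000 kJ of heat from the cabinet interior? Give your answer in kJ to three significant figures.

67400 kJ

In absolute terms T_C = 280.15 K and T_H = 296.15 K, so ΔT = 16.00 K.
The reversible limit is COP_R = T_C/ΔT = 17.51, so W_min = Q_C/COP = Q_C·ΔT/T_C.
W_min = 1180000 × 16.00/280.15 = 67390 kJ.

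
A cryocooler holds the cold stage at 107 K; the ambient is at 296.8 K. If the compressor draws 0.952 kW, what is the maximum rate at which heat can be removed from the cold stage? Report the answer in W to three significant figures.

537 W

The reservoir spacing is ΔT = 296.8 − 107 = 189.8 K.
COP_Carnot = T_C/ΔT = 107.00/189.8 = 0.5638.
Q̇_max = COP_Carnot × Ẇ = 0.5638 × 0.9520 kW = 0.5367 kW = 536.7 W.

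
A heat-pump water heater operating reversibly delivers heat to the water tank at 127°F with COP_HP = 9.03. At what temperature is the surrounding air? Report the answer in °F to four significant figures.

COP_HP = T_H/(T_H − T_C) gives T_H − T_C = T_H/COP.
With T_H = 325.93 K, T_C = 325.93 × (1 − 1/9.03) = 289.83 K.
Converting, 289.83 K = 62.03°F.

62.03 °F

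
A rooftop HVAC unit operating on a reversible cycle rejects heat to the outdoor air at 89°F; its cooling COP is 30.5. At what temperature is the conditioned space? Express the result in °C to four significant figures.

21.99 °C

For a Carnot refrigerator COP_R = T_C/(T_H − T_C), so T_C = COP·T_H/(1 + COP).
With T_H = 304.82 K, T_C = 30.5 × 304.82/31.50 = 295.14 K.
Converting, 295.14 K = 21.99°C.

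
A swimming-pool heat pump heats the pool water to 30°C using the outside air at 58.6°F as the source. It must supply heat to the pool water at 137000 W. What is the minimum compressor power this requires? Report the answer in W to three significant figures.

6880 W

In absolute terms T_C = 287.93 K and T_H = 303.15 K, so ΔT = 15.22 K.
COP_Carnot = T_H/ΔT = 303.15/15.22 = 19.91.
Ẇ_min = Q̇/COP_Carnot = 137000/19.91 = 6879 W.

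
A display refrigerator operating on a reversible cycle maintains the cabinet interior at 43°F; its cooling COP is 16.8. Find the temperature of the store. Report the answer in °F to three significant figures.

72.9 °F

COP_R = T_C/(T_H − T_C) gives T_H − T_C = T_C/COP.
With T_C = 279.26 K, T_H = 279.26 × (1 + 1/16.8) = 295.88 K.
Converting, 295.88 K = 72.92°F.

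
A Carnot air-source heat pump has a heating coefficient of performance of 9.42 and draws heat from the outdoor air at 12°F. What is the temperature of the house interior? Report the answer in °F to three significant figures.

COP_HP = T_H/(T_H − T_C) rearranges to T_H = COP·T_C/(COP − 1).
With T_C = 262.04 K, T_H = 9.42 × 262.04/8.420 = 293.16 K.
Converting, 293.16 K = 68.02°F.

68.0 °F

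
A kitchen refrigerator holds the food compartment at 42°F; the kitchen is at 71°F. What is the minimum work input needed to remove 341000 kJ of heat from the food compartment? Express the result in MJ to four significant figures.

In absolute terms T_C = 278.71 K and T_H = 294.82 K, so ΔT = 16.11 K.
The reversible limit is COP_R = T_C/ΔT = 17.30, so W_min = Q_C/COP = Q_C·ΔT/T_C.
W_min = 341000 × 16.11/278.71 = 19710 kJ = 19.71 MJ.

19.71 MJ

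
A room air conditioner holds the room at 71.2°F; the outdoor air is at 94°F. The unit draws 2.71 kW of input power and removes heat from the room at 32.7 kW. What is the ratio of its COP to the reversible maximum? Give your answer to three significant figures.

COP_actual = Q̇_C/Ẇ = 32.70/2.710 = 12.07.
In absolute terms T_C = 294.93 K and T_H = 307.59 K, so ΔT = 12.67 K.
COP_Carnot = T_C/ΔT = 294.93/12.67 = 23.28.
η_II = COP_actual/COP_Carnot = 12.07/23.28 = 0.5182.

0.518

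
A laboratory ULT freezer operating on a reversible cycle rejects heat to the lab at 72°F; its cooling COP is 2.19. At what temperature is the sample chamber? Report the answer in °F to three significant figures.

For a Carnot refrigerator COP_R = T_C/(T_H − T_C), so T_C = COP·T_H/(1 + COP).
With T_H = 295.37 K, T_C = 2.19 × 295.37/3.190 = 202.78 K.
Converting, 202.78 K = -94.67°F.

-94.7 °F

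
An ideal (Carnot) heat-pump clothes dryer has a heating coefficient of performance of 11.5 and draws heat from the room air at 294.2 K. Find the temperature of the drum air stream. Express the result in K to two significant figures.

COP_HP = T_H/(T_H − T_C) rearranges to T_H = COP·T_C/(COP − 1).
With T_C = 294.20 K, T_H = 11.5 × 294.20/10.50 = 322.22 K.

320 K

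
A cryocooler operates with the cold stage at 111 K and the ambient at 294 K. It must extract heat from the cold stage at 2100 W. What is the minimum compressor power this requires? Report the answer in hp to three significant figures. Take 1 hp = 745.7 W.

4.64 hp

The reservoir spacing is ΔT = 294 − 111 = 183.0 K.
COP_Carnot = T_C/ΔT = 111.00/183.0 = 0.6066.
Ẇ_min = Q̇/COP_Carnot = 2100/0.6066 = 3462 W = 4.643 hp.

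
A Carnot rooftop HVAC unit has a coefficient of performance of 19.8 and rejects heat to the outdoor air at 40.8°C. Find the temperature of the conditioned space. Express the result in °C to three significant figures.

For a Carnot refrigerator COP_R = T_C/(T_H − T_C), so T_C = COP·T_H/(1 + COP).
With T_H = 313.95 K, T_C = 19.8 × 313.95/20.80 = 298.86 K.
Converting, 298.86 K = 25.71°C.

25.7 °C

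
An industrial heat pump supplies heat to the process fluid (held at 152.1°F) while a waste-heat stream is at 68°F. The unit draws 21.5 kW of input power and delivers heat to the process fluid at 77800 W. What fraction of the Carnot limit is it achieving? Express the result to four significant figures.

Converting, Q̇_H = 77800 W = 77.80 kW, so COP_actual = Q̇_H/Ẇ = 77.80/21.50 = 3.619.
In absolute terms T_C = 293.15 K and T_H = 339.87 K, so ΔT = 46.72 K.
COP_Carnot = T_H/ΔT = 339.87/46.72 = 7.274.
η_II = COP_actual/COP_Carnot = 3.619/7.274 = 0.4974.

0.4974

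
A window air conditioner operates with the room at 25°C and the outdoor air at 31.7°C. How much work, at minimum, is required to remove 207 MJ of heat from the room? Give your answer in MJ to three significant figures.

In absolute terms T_C = 298.15 K and T_H = 304.85 K, so ΔT = 6.700 K.
The reversible limit is COP_R = T_C/ΔT = 44.50, so W_min = Q_C/COP = Q_C·ΔT/T_C.
W_min = 207.0 × 6.700/298.15 = 4.652 MJ.

4.65 MJ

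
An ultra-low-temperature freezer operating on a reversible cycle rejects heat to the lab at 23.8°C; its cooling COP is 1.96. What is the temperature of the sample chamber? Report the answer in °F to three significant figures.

For a Carnot refrigerator COP_R = T_C/(T_H − T_C), so T_C = COP·T_H/(1 + COP).
With T_H = 296.95 K, T_C = 1.96 × 296.95/2.960 = 196.63 K.
Converting, 196.63 K = -105.74°F.

-106 °F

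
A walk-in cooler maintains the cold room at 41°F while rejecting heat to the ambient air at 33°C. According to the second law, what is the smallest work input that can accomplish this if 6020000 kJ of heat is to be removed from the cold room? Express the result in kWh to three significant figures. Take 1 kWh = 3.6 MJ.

168 kWh

In absolute terms T_C = 278.15 K and T_H = 306.15 K, so ΔT = 28.00 K.
The reversible limit is COP_R = T_C/ΔT = 9.934, so W_min = Q_C/COP = Q_C·ΔT/T_C.
W_min = 6020000 × 28.00/278.15 = 606000 kJ = 168.3 kWh.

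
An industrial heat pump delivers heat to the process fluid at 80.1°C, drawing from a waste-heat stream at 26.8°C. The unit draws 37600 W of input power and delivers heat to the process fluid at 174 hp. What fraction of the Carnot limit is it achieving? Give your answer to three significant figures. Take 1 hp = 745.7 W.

0.521

Converting, Q̇_H = 174.0 hp = 129800 W, so COP_actual = Q̇_H/Ẇ = 129800/37600 = 3.451.
In absolute terms T_C = 299.95 K and T_H = 353.25 K, so ΔT = 53.30 K.
COP_Carnot = T_H/ΔT = 353.25/53.30 = 6.628.
η_II = COP_actual/COP_Carnot = 3.451/6.628 = 0.5207.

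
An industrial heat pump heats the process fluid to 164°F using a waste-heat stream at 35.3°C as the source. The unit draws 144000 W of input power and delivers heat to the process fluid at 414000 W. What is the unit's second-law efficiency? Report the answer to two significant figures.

COP_actual = Q̇_H/Ẇ = 414000/144000 = 2.875.
In absolute terms T_C = 308.45 K and T_H = 346.48 K, so ΔT = 38.03 K.
COP_Carnot = T_H/ΔT = 346.48/38.03 = 9.110.
η_II = COP_actual/COP_Carnot = 2.875/9.110 = 0.3156.

0.32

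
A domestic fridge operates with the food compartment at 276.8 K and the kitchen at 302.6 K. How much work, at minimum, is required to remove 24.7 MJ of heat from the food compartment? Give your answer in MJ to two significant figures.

The reservoir spacing is ΔT = 302.6 − 276.8 = 25.80 K.
The reversible limit is COP_R = T_C/ΔT = 10.73, so W_min = Q_C/COP = Q_C·ΔT/T_C.
W_min = 24.70 × 25.80/276.80 = 2.302 MJ.

2.3 MJ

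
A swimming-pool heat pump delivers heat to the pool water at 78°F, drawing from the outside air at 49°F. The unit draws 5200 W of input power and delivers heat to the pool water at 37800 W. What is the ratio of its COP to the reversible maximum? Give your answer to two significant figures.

0.39

COP_actual = Q̇_H/Ẇ = 37800/5200 = 7.269.
In absolute terms T_C = 282.59 K and T_H = 298.71 K, so ΔT = 16.11 K.
COP_Carnot = T_H/ΔT = 298.71/16.11 = 18.54.
η_II = COP_actual/COP_Carnot = 7.269/18.54 = 0.3921.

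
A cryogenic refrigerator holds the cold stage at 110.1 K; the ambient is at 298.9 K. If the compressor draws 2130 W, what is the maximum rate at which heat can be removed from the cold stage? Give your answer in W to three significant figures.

The reservoir spacing is ΔT = 298.9 − 110.1 = 188.8 K.
COP_Carnot = T_C/ΔT = 110.10/188.8 = 0.5832.
Q̇_max = COP_Carnot × Ẇ = 0.5832 × 2130 W = 1242 W.

1240 W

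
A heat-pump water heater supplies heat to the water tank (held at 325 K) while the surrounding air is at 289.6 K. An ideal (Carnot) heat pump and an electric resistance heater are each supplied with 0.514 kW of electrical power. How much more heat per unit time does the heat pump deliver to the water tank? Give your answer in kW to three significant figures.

The reservoir spacing is ΔT = 325 − 289.6 = 35.40 K.
COP_Carnot = T_H/ΔT = 325.00/35.40 = 9.181.
The heat pump delivers Q̇_H = COP × Ẇ = 4.719 kW; the resistance heater delivers Ẇ = 0.5140 kW.
Extra = (COP − 1)·Ẇ = 4.205 kW.

4.20 kW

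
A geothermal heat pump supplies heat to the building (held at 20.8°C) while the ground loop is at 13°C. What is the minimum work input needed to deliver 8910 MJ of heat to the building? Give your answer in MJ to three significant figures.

In absolute terms T_C = 286.15 K and T_H = 293.95 K, so ΔT = 7.800 K.
The reversible limit is COP_HP = T_H/ΔT = 37.69, so W_min = Q_H/COP = Q_H·ΔT/T_H.
W_min = 8910 × 7.800/293.95 = 236.4 MJ.

236 MJ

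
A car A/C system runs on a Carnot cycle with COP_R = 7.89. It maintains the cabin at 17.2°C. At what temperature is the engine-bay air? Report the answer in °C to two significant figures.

COP_R = T_C/(T_H − T_C) gives T_H − T_C = T_C/COP.
With T_C = 290.35 K, T_H = 290.35 × (1 + 1/7.89) = 327.15 K.
Converting, 327.15 K = 54.00°C.

54 °C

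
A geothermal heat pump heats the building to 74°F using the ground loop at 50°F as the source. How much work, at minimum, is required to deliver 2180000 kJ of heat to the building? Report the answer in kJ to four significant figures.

98040 kJ

In absolute terms T_C = 283.15 K and T_H = 296.48 K, so ΔT = 13.33 K.
The reversible limit is COP_HP = T_H/ΔT = 22.24, so W_min = Q_H/COP = Q_H·ΔT/T_H.
W_min = 2180000 × 13.33/296.48 = 98040 kJ.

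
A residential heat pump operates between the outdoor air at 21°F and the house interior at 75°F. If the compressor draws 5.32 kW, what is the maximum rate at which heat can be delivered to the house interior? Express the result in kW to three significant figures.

In absolute terms T_C = 267.04 K and T_H = 297.04 K, so ΔT = 30.00 K.
COP_Carnot = T_H/ΔT = 297.04/30.00 = 9.901.
Q̇_max = COP_Carnot × Ẇ = 9.901 × 5.320 kW = 52.67 kW.

52.7 kW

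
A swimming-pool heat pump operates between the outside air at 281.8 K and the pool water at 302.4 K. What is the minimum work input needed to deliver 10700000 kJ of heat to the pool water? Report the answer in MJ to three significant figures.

The reservoir spacing is ΔT = 302.4 − 281.8 = 20.60 K.
The reversible limit is COP_HP = T_H/ΔT = 14.68, so W_min = Q_H/COP = Q_H·ΔT/T_H.
W_min = 10700000 × 20.60/302.40 = 728900 kJ = 728.9 MJ.

729 MJ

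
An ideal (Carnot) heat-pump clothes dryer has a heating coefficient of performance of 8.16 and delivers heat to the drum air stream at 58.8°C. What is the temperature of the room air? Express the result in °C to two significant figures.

18 °C

COP_HP = T_H/(T_H − T_C) gives T_H − T_C = T_H/COP.
With T_H = 331.95 K, T_C = 331.95 × (1 − 1/8.16) = 291.27 K.
Converting, 291.27 K = 18.12°C.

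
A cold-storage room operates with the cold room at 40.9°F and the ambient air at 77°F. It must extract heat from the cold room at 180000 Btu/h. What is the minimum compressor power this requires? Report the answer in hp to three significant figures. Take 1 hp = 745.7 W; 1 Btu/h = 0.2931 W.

5.10 hp

In absolute terms T_C = 278.09 K and T_H = 298.15 K, so ΔT = 20.06 K.
COP_Carnot = T_C/ΔT = 278.09/20.06 = 13.87.
Ẇ_min = Q̇/COP_Carnot = 180000/13.87 = 12980 Btu/h = 5.102 hp.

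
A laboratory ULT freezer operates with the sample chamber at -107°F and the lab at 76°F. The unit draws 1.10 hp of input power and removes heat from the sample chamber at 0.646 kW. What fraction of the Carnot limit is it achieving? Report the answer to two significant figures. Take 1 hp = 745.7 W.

Converting, Q̇_C = 0.6460 kW = 0.8663 hp, so COP_actual = Q̇_C/Ẇ = 0.8663/1.100 = 0.7875.
In absolute terms T_C = 195.93 K and T_H = 297.59 K, so ΔT = 101.7 K.
COP_Carnot = T_C/ΔT = 195.93/101.7 = 1.927.
η_II = COP_actual/COP_Carnot = 0.7875/1.927 = 0.4087.

0.41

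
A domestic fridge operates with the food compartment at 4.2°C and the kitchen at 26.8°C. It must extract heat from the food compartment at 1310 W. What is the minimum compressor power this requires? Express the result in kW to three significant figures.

0.107 kW

In absolute terms T_C = 277.35 K and T_H = 299.95 K, so ΔT = 22.60 K.
COP_Carnot = T_C/ΔT = 277.35/22.60 = 12.27.
Ẇ_min = Q̇/COP_Carnot = 1310/12.27 = 106.7 W = 0.1067 kW.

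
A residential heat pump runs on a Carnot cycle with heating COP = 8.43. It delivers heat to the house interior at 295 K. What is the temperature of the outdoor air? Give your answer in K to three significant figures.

COP_HP = T_H/(T_H − T_C) gives T_H − T_C = T_H/COP.
With T_H = 295.00 K, T_C = 295.00 × (1 − 1/8.43) = 260.01 K.

260 K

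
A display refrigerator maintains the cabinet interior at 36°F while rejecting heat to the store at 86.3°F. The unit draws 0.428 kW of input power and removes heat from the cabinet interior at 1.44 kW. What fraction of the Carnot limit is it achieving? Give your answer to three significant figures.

COP_actual = Q̇_C/Ẇ = 1.440/0.4280 = 3.364.
In absolute terms T_C = 275.37 K and T_H = 303.32 K, so ΔT = 27.94 K.
COP_Carnot = T_C/ΔT = 275.37/27.94 = 9.854.
η_II = COP_actual/COP_Carnot = 3.364/9.854 = 0.3414.

0.341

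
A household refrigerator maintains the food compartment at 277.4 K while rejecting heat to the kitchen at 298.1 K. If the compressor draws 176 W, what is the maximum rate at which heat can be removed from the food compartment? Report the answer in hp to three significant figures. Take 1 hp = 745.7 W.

3.16 hp

The reservoir spacing is ΔT = 298.1 − 277.4 = 20.70 K.
COP_Carnot = T_C/ΔT = 277.40/20.70 = 13.40.
Q̇_max = COP_Carnot × Ẇ = 13.40 × 176.0 W = 2359 W = 3.163 hp.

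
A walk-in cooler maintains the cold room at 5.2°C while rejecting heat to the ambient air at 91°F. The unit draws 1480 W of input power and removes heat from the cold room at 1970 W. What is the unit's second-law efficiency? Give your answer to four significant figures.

0.1319

COP_actual = Q̇_C/Ẇ = 1970/1480 = 1.331.
In absolute terms T_C = 278.35 K and T_H = 305.93 K, so ΔT = 27.58 K.
COP_Carnot = T_C/ΔT = 278.35/27.58 = 10.09.
η_II = COP_actual/COP_Carnot = 1.331/10.09 = 0.1319.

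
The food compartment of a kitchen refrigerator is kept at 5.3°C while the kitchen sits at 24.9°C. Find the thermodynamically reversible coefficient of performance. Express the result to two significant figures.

14

In absolute terms T_C = 278.45 K and T_H = 298.05 K, so ΔT = 19.60 K.
For a reversible cycle, COP_Carnot = T_C/ΔT = 278.45/19.60 = 14.21.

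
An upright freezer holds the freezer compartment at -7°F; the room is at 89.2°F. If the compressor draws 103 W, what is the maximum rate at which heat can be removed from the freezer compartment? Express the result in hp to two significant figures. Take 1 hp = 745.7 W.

0.65 hp

In absolute terms T_C = 251.48 K and T_H = 304.93 K, so ΔT = 53.44 K.
COP_Carnot = T_C/ΔT = 251.48/53.44 = 4.706.
Q̇_max = COP_Carnot × Ẇ = 4.706 × 103.0 W = 484.7 W = 0.6499 hp.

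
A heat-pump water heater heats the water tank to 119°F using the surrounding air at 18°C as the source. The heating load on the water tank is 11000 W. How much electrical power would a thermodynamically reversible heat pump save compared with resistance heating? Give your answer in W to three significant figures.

9960 W

In absolute terms T_C = 291.15 K and T_H = 321.48 K, so ΔT = 30.33 K.
COP_Carnot = T_H/ΔT = 321.48/30.33 = 10.60.
Resistance heating needs Ẇ_res = Q̇_H = 11000 W; the reversible heat pump needs only Ẇ_hp = Q̇_H/COP = 1038 W.
Saving = 11000 − 1038 = 9962 W.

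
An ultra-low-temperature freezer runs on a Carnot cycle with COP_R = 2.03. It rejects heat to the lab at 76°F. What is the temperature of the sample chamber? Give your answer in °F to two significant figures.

For a Carnot refrigerator COP_R = T_C/(T_H − T_C), so T_C = COP·T_H/(1 + COP).
With T_H = 297.59 K, T_C = 2.03 × 297.59/3.030 = 199.38 K.
Converting, 199.38 K = -100.79°F.

-100 °F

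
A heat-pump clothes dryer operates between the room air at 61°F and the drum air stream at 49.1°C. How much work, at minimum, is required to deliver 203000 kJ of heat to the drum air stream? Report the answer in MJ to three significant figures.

In absolute terms T_C = 289.26 K and T_H = 322.25 K, so ΔT = 32.99 K.
The reversible limit is COP_HP = T_H/ΔT = 9.768, so W_min = Q_H/COP = Q_H·ΔT/T_H.
W_min = 203000 × 32.99/322.25 = 20780 kJ = 20.78 MJ.

20.8 MJ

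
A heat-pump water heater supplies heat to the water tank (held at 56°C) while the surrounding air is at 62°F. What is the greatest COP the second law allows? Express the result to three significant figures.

In absolute terms T_C = 289.82 K and T_H = 329.15 K, so ΔT = 39.33 K.
For a reversible cycle, COP_Carnot = T_H/ΔT = 329.15/39.33 = 8.368.

8.37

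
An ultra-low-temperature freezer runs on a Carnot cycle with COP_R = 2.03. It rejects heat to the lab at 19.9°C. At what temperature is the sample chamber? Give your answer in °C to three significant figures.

For a Carnot refrigerator COP_R = T_C/(T_H − T_C), so T_C = COP·T_H/(1 + COP).
With T_H = 293.05 K, T_C = 2.03 × 293.05/3.030 = 196.33 K.
Converting, 196.33 K = -76.82°C.

-76.8 °C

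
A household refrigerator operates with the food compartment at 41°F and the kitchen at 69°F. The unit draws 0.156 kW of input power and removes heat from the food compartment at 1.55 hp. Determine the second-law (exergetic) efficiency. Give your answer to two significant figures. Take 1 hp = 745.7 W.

Converting, Q̇_C = 1.550 hp = 1.156 kW, so COP_actual = Q̇_C/Ẇ = 1.156/0.1560 = 7.409.
In absolute terms T_C = 278.15 K and T_H = 293.71 K, so ΔT = 15.56 K.
COP_Carnot = T_C/ΔT = 278.15/15.56 = 17.88.
η_II = COP_actual/COP_Carnot = 7.409/17.88 = 0.4144.

0.41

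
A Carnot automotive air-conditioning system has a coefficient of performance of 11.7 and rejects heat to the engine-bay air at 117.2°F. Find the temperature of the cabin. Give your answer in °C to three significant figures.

For a Carnot refrigerator COP_R = T_C/(T_H − T_C), so T_C = COP·T_H/(1 + COP).
With T_H = 320.48 K, T_C = 11.7 × 320.48/12.70 = 295.25 K.
Converting, 295.25 K = 22.10°C.

22.1 °C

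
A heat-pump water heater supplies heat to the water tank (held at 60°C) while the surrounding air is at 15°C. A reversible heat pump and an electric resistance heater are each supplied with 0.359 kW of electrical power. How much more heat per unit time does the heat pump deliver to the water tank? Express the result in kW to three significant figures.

In absolute terms T_C = 288.15 K and T_H = 333.15 K, so ΔT = 45.00 K.
COP_Carnot = T_H/ΔT = 333.15/45.00 = 7.403.
The heat pump delivers Q̇_H = COP × Ẇ = 2.658 kW; the resistance heater delivers Ẇ = 0.3590 kW.
Extra = (COP − 1)·Ẇ = 2.299 kW.

2.30 kW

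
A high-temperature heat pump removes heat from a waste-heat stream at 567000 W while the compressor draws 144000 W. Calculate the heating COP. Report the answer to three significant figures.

4.94

The first law gives Q̇_H = Q̇_C + Ẇ, so the three rates are Q̇_C = 567000, Q̇_H = 711000, Ẇ = 144000 W.
COP_HP = Q̇_H/Ẇ = 711000/144000 = 4.938.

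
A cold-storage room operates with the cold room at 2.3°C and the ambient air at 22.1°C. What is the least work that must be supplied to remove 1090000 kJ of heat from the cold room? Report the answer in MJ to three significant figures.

78.4 MJ

In absolute terms T_C = 275.45 K and T_H = 295.25 K, so ΔT = 19.80 K.
The reversible limit is COP_R = T_C/ΔT = 13.91, so W_min = Q_C/COP = Q_C·ΔT/T_C.
W_min = 1090000 × 19.80/275.45 = 78350 kJ = 78.35 MJ.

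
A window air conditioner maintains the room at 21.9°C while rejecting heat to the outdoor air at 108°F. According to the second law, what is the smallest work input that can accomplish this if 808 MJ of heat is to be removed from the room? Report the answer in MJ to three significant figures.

55.7 MJ

In absolute terms T_C = 295.05 K and T_H = 315.37 K, so ΔT = 20.32 K.
The reversible limit is COP_R = T_C/ΔT = 14.52, so W_min = Q_C/COP = Q_C·ΔT/T_C.
W_min = 808.0 × 20.32/295.05 = 55.65 MJ.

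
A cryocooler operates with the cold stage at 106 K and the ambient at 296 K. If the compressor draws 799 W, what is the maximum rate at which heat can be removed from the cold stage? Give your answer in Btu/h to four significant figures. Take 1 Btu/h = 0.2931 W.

1521 Btu/h

The reservoir spacing is ΔT = 296 − 106 = 190.0 K.
COP_Carnot = T_C/ΔT = 106.00/190.0 = 0.5579.
Q̇_max = COP_Carnot × Ẇ = 0.5579 × 799.0 W = 445.8 W = 1521 Btu/h.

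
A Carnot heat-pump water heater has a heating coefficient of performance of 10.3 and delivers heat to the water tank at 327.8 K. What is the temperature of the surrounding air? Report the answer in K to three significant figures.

COP_HP = T_H/(T_H − T_C) gives T_H − T_C = T_H/COP.
With T_H = 327.80 K, T_C = 327.80 × (1 − 1/10.3) = 295.97 K.

296 K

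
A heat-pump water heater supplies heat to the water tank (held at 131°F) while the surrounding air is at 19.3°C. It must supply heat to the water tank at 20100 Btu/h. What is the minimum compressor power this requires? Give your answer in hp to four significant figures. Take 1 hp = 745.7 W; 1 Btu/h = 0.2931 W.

0.8595 hp

In absolute terms T_C = 292.45 K and T_H = 328.15 K, so ΔT = 35.70 K.
COP_Carnot = T_H/ΔT = 328.15/35.70 = 9.192.
Ẇ_min = Q̇/COP_Carnot = 20100/9.192 = 2187 Btu/h = 0.8595 hp.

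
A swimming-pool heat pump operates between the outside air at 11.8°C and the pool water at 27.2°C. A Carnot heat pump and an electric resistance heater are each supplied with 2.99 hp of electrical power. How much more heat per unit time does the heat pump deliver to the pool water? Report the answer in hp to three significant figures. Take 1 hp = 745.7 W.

In absolute terms T_C = 284.95 K and T_H = 300.35 K, so ΔT = 15.40 K.
COP_Carnot = T_H/ΔT = 300.35/15.40 = 19.50.
The heat pump delivers Q̇_H = COP × Ẇ = 58.31 hp; the resistance heater delivers Ẇ = 2.990 hp.
Extra = (COP − 1)·Ẇ = 55.32 hp.

55.3 hp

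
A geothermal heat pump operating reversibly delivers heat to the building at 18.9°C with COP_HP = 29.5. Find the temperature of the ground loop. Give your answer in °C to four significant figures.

9.000 °C

COP_HP = T_H/(T_H − T_C) gives T_H − T_C = T_H/COP.
With T_H = 292.05 K, T_C = 292.05 × (1 − 1/29.5) = 282.15 K.
Converting, 282.15 K = 9.00°C.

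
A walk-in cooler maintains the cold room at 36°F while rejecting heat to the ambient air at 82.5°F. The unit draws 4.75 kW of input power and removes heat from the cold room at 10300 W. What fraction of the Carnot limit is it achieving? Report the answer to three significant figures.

0.203

Converting, Q̇_C = 10300 W = 10.30 kW, so COP_actual = Q̇_C/Ẇ = 10.30/4.750 = 2.168.
In absolute terms T_C = 275.37 K and T_H = 301.21 K, so ΔT = 25.83 K.
COP_Carnot = T_C/ΔT = 275.37/25.83 = 10.66.
η_II = COP_actual/COP_Carnot = 2.168/10.66 = 0.2034.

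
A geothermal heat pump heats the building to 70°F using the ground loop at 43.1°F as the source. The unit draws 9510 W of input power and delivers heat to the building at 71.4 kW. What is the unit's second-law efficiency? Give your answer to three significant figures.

0.381

Converting, Q̇_H = 71.40 kW = 71400 W, so COP_actual = Q̇_H/Ẇ = 71400/9510 = 7.508.
In absolute terms T_C = 279.32 K and T_H = 294.26 K, so ΔT = 14.94 K.
COP_Carnot = T_H/ΔT = 294.26/14.94 = 19.69.
η_II = COP_actual/COP_Carnot = 7.508/19.69 = 0.3813.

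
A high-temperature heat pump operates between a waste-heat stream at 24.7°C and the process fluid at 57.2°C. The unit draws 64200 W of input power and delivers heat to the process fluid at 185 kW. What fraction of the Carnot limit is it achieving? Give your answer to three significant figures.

Converting, Q̇_H = 185.0 kW = 185000 W, so COP_actual = Q̇_H/Ẇ = 185000/64200 = 2.882.
In absolute terms T_C = 297.85 K and T_H = 330.35 K, so ΔT = 32.50 K.
COP_Carnot = T_H/ΔT = 330.35/32.50 = 10.16.
η_II = COP_actual/COP_Carnot = 2.882/10.16 = 0.2835.

0.283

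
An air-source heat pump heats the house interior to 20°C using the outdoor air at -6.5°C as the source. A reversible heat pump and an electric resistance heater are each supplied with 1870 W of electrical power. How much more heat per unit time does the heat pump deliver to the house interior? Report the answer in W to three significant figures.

In absolute terms T_C = 266.65 K and T_H = 293.15 K, so ΔT = 26.50 K.
COP_Carnot = T_H/ΔT = 293.15/26.50 = 11.06.
The heat pump delivers Q̇_H = COP × Ẇ = 20690 W; the resistance heater delivers Ẇ = 1870 W.
Extra = (COP − 1)·Ẇ = 18820 W.

18800 W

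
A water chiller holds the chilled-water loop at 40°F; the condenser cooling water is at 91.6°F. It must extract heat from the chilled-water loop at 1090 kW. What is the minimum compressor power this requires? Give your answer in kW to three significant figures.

113 kW

In absolute terms T_C = 277.59 K and T_H = 306.26 K, so ΔT = 28.67 K.
COP_Carnot = T_C/ΔT = 277.59/28.67 = 9.684.
Ẇ_min = Q̇/COP_Carnot = 1090/9.684 = 112.6 kW.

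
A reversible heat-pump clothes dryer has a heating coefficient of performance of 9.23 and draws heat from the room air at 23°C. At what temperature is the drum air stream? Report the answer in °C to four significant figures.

58.98 °C

COP_HP = T_H/(T_H − T_C) rearranges to T_H = COP·T_C/(COP − 1).
With T_C = 296.15 K, T_H = 9.23 × 296.15/8.230 = 332.13 K.
Converting, 332.13 K = 58.98°C.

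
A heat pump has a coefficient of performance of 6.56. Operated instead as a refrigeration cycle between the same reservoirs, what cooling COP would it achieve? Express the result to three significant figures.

5.56

Since Q_H = Q_C + W for any cycle, COP_R = Q_C/W = Q_H/W − 1.
COP_R = 6.56 − 1 = 5.56.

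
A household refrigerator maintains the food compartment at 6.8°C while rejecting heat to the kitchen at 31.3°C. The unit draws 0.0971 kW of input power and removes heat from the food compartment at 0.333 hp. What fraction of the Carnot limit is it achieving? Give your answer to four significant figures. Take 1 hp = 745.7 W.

0.2238

Converting, Q̇_C = 0.3330 hp = 0.2483 kW, so COP_actual = Q̇_C/Ẇ = 0.2483/0.09710 = 2.557.
In absolute terms T_C = 279.95 K and T_H = 304.45 K, so ΔT = 24.50 K.
COP_Carnot = T_C/ΔT = 279.95/24.50 = 11.43.
η_II = COP_actual/COP_Carnot = 2.557/11.43 = 0.2238.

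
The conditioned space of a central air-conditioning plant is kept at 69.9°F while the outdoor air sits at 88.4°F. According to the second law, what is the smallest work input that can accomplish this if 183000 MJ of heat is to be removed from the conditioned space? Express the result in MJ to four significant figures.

In absolute terms T_C = 294.21 K and T_H = 304.48 K, so ΔT = 10.28 K.
The reversible limit is COP_R = T_C/ΔT = 28.63, so W_min = Q_C/COP = Q_C·ΔT/T_C.
W_min = 183000 × 10.28/294.21 = 6393 MJ.

6393 MJ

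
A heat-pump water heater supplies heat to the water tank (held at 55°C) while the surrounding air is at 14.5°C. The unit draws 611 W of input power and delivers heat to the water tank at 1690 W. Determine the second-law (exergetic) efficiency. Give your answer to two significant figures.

0.34

COP_actual = Q̇_H/Ẇ = 1690/611.0 = 2.766.
In absolute terms T_C = 287.65 K and T_H = 328.15 K, so ΔT = 40.50 K.
COP_Carnot = T_H/ΔT = 328.15/40.50 = 8.102.
η_II = COP_actual/COP_Carnot = 2.766/8.102 = 0.3414.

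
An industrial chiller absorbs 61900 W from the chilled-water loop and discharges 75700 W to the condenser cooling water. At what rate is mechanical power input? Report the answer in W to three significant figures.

For a cyclic device the first law requires Q̇_H = Q̇_C + Ẇ.
Ẇ = Q̇_H − Q̇_C = 13800 W.

13800 W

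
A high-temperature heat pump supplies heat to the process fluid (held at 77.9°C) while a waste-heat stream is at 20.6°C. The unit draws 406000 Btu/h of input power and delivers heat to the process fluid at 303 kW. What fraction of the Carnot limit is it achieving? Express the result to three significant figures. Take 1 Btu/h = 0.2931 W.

Converting, Q̇_H = 303.0 kW = 1034000 Btu/h, so COP_actual = Q̇_H/Ẇ = 1034000/406000 = 2.546.
In absolute terms T_C = 293.75 K and T_H = 351.05 K, so ΔT = 57.30 K.
COP_Carnot = T_H/ΔT = 351.05/57.30 = 6.127.
η_II = COP_actual/COP_Carnot = 2.546/6.127 = 0.4156.

0.416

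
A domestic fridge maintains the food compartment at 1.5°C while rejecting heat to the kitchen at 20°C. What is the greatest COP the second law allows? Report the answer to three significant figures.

In absolute terms T_C = 274.65 K and T_H = 293.15 K, so ΔT = 18.50 K.
For a reversible cycle, COP_Carnot = T_C/ΔT = 274.65/18.50 = 14.85.

14.8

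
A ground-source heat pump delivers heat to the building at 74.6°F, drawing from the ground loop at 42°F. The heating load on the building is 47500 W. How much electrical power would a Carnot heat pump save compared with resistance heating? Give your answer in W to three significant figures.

44600 W

In absolute terms T_C = 278.71 K and T_H = 296.82 K, so ΔT = 18.11 K.
COP_Carnot = T_H/ΔT = 296.82/18.11 = 16.39.
Resistance heating needs Ẇ_res = Q̇_H = 47500 W; the reversible heat pump needs only Ẇ_hp = Q̇_H/COP = 2898 W.
Saving = 47500 − 2898 = 44600 W.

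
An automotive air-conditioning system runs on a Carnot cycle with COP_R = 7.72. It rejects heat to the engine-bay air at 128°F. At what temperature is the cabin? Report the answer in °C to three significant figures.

15.9 °C

For a Carnot refrigerator COP_R = T_C/(T_H − T_C), so T_C = COP·T_H/(1 + COP).
With T_H = 326.48 K, T_C = 7.72 × 326.48/8.720 = 289.04 K.
Converting, 289.04 K = 15.89°C.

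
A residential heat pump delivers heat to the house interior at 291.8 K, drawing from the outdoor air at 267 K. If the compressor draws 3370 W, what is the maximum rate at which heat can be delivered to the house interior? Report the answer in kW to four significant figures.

The reservoir spacing is ΔT = 291.8 − 267 = 24.80 K.
COP_Carnot = T_H/ΔT = 291.80/24.80 = 11.77.
Q̇_max = COP_Carnot × Ẇ = 11.77 × 3370 W = 39650 W = 39.65 kW.

39.65 kW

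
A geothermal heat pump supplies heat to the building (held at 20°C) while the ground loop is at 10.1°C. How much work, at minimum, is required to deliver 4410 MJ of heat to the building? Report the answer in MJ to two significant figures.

150 MJ

In absolute terms T_C = 283.25 K and T_H = 293.15 K, so ΔT = 9.900 K.
The reversible limit is COP_HP = T_H/ΔT = 29.61, so W_min = Q_H/COP = Q_H·ΔT/T_H.
W_min = 4410 × 9.900/293.15 = 148.9 MJ.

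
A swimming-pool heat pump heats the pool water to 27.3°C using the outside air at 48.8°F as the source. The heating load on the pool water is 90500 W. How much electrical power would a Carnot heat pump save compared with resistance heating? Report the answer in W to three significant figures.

85100 W

In absolute terms T_C = 282.48 K and T_H = 300.45 K, so ΔT = 17.97 K.
COP_Carnot = T_H/ΔT = 300.45/17.97 = 16.72.
Resistance heating needs Ẇ_res = Q̇_H = 90500 W; the reversible heat pump needs only Ẇ_hp = Q̇_H/COP = 5412 W.
Saving = 90500 − 5412 = 85090 W.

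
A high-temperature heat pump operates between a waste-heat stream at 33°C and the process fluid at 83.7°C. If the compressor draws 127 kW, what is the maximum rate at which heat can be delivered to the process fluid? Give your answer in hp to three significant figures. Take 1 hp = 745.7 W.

1200 hp

In absolute terms T_C = 306.15 K and T_H = 356.85 K, so ΔT = 50.70 K.
COP_Carnot = T_H/ΔT = 356.85/50.70 = 7.038.
Q̇_max = COP_Carnot × Ẇ = 7.038 × 127.0 kW = 893.9 kW = 1199 hp.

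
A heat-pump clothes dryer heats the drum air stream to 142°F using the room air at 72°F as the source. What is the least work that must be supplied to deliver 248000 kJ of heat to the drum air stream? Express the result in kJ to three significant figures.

28900 kJ

In absolute terms T_C = 295.37 K and T_H = 334.26 K, so ΔT = 38.89 K.
The reversible limit is COP_HP = T_H/ΔT = 8.595, so W_min = Q_H/COP = Q_H·ΔT/T_H.
W_min = 248000 × 38.89/334.26 = 28850 kJ.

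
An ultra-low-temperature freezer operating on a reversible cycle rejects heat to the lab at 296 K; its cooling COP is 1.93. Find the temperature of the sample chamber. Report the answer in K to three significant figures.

195 K

For a Carnot refrigerator COP_R = T_C/(T_H − T_C), so T_C = COP·T_H/(1 + COP).
With T_H = 296.00 K, T_C = 1.93 × 296.00/2.930 = 194.98 K.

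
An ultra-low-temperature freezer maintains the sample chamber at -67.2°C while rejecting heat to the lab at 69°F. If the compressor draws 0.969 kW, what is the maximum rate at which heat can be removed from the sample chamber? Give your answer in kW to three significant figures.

In absolute terms T_C = 205.95 K and T_H = 293.71 K, so ΔT = 87.76 K.
COP_Carnot = T_C/ΔT = 205.95/87.76 = 2.347.
Q̇_max = COP_Carnot × Ẇ = 2.347 × 0.9690 kW = 2.274 kW.

2.27 kW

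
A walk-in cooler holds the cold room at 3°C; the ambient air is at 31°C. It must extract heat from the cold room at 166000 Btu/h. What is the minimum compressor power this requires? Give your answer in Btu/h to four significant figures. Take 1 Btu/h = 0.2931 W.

In absolute terms T_C = 276.15 K and T_H = 304.15 K, so ΔT = 28.00 K.
COP_Carnot = T_C/ΔT = 276.15/28.00 = 9.863.
Ẇ_min = Q̇/COP_Carnot = 166000/9.863 = 16830 Btu/h.

16830 Btu/h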